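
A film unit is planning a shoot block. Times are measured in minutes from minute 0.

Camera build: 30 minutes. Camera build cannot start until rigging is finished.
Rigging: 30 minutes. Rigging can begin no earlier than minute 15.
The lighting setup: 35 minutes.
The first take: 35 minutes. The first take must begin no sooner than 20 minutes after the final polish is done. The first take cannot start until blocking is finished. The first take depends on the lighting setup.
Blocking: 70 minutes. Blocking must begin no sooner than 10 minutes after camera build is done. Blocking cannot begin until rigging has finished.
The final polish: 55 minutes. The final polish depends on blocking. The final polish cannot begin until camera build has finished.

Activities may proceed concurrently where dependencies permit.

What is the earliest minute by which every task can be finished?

The lighting setup can start immediately at minute 0; it finishes at minute 35.
Rigging cannot begin until its own release at minute 15. It runs from minute 15 to 15 + 30 = minute 45.
After rigging (finishes minute 45), camera build can start at minute 45 and finishes at minute 75.
Blocking has to wait for camera build (finishes minute 75, plus 10-minute gap → minute 85); rigging (finishes minute 45). The latest of these is minute 85, so blocking runs minute 85 to 85 + 70 = minute 155.
The final polish has to wait for blocking (finishes minute 155); camera build (finishes minute 75). The latest of these is minute 155, so the final polish runs minute 155 to 155 + 55 = minute 210.
The first take has to wait for the final polish (finishes minute 210, plus 20-minute gap → minute 230); blocking (finishes minute 155); the lighting setup (finishes minute 35). The latest of these is minute 230, so the first take runs minute 230 to 230 + 35 = minute 265.
All tasks are finished once the last one completes. Finish times: Rigging at 45, The lighting setup at 35, Camera build at 75, Blocking at 155, The final polish at 210, The first take at 265. The latest is minute 265.

265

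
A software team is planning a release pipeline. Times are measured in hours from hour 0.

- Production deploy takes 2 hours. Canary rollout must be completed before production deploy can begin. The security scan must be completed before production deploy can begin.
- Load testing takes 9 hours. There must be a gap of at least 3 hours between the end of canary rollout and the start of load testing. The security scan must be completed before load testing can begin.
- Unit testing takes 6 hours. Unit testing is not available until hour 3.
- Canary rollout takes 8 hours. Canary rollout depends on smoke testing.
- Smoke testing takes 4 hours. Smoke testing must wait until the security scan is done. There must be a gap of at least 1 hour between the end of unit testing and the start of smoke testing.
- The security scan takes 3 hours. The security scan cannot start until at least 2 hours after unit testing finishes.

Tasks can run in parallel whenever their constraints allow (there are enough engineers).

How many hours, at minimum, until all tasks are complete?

38

Unit testing cannot begin until its own release at hour 3. It runs from hour 3 to 3 + 6 = hour 9.
After unit testing (finishes hour 9, plus 2-hour gap → hour 11), the security scan can start at hour 11 and finishes at hour 14.
For smoke testing: the security scan (finishes hour 14); unit testing (finishes hour 9, plus 1-hour gap → hour 10). Taking the maximum gives a start of hour 14, and it finishes at 14 + 4 = hour 18.
Canary rollout waits on smoke testing (finishes hour 18), so it starts at hour 18 and finishes at 18 + 8 = hour 26.
For production deploy: canary rollout (finishes hour 26); the security scan (finishes hour 14). Taking the maximum gives a start of hour 26, and it finishes at 26 + 2 = hour 28.
Load testing needs all of canary rollout (finishes hour 26, plus 3-hour gap → hour 29); the security scan (finishes hour 14). That puts its earliest start at hour 29; it finishes at 29 + 9 = hour 38.
All tasks are finished once the last one completes. Finish times: Unit testing at 9, The security scan at 14, Smoke testing at 18, Canary rollout at 26, Load testing at 38, Production deploy at 28. The latest is hour 38.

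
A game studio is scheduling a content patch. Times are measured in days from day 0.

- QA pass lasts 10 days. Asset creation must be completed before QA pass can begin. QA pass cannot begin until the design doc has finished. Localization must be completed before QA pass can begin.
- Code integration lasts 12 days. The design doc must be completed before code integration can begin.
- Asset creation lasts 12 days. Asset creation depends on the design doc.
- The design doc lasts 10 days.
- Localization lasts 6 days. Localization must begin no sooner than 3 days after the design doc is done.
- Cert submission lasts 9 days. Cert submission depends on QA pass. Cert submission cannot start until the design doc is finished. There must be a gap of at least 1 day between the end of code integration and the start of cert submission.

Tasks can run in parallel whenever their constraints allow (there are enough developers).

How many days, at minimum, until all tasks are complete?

Nothing blocks the design doc, so it runs from day 0 to day 10.
After the design doc (finishes day 10, plus 3-day gap → day 13), localization can start at day 13 and finishes at day 19.
After the design doc (finishes day 10), code integration can start at day 10 and finishes at day 22.
Asset creation waits on the design doc (finishes day 10), so it starts at day 10 and finishes at 10 + 12 = day 22.
QA pass needs all of asset creation (finishes day 22); the design doc (finishes day 10); localization (finishes day 19). That puts its earliest start at day 22; it finishes at 22 + 10 = day 32.
Cert submission cannot start until QA pass (finishes day 32); the design doc (finishes day 10); code integration (finishes day 22, plus 1-day gap → day 23). The controlling bound is day 32, so cert submission finishes at 32 + 9 = day 41.
All tasks are finished once the last one completes. Finish times: The design doc at 10, Asset creation at 22, Code integration at 22, Localization at 19, QA pass at 32, Cert submission at 41. The latest is day 41.

41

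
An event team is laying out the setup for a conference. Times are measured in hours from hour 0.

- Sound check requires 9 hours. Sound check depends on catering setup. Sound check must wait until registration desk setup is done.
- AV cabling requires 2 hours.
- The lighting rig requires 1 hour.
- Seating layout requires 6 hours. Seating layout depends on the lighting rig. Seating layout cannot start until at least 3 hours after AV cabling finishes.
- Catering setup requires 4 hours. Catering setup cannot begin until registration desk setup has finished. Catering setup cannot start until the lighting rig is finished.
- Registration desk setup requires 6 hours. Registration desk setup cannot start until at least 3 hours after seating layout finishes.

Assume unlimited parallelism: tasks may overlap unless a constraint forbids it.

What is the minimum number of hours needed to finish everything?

33

AV cabling has no prerequisites, so it starts at hour 0 and finishes at hour 2.
Nothing blocks the lighting rig, so it runs from hour 0 to hour 1.
For seating layout: the lighting rig (finishes hour 1); AV cabling (finishes hour 2, plus 3-hour gap → hour 5). Taking the maximum gives a start of hour 5, and it finishes at 5 + 6 = hour 11.
Registration desk setup cannot begin until seating layout (finishes hour 11, plus 3-hour gap → hour 14). It runs from hour 14 to 14 + 6 = hour 20.
Catering setup has to wait for registration desk setup (finishes hour 20); the lighting rig (finishes hour 1). The latest of these is hour 20, so catering setup runs hour 20 to 20 + 4 = hour 24.
For sound check: catering setup (finishes hour 24); registration desk setup (finishes hour 20). Taking the maximum gives a start of hour 24, and it finishes at 24 + 9 = hour 33.
All tasks are finished once the last one completes. Finish times: The lighting rig at 1, AV cabling at 2, Seating layout at 11, Registration desk setup at 20, Catering setup at 24, Sound check at 33. The latest is hour 33.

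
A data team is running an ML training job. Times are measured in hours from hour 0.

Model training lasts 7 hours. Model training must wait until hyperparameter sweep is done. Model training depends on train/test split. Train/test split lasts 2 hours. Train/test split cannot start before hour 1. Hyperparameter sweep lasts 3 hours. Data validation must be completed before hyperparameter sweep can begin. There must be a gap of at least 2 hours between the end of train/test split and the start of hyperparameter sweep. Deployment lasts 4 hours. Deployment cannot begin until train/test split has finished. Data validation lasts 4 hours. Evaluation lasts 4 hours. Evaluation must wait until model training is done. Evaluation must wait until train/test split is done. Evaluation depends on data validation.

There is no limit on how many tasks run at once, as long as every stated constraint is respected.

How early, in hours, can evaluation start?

15

After its own release at hour 1, train/test split can start at hour 1 and finishes at hour 3.
Data validation can start immediately at hour 0; it finishes at hour 4.
Hyperparameter sweep needs all of data validation (finishes hour 4); train/test split (finishes hour 3, plus 2-hour gap → hour 5). That puts its earliest start at hour 5; it finishes at 5 + 3 = hour 8.
Model training needs all of hyperparameter sweep (finishes hour 8); train/test split (finishes hour 3). That puts its earliest start at hour 8; it finishes at 8 + 7 = hour 15.
Evaluation waits on model training (finishes hour 15); train/test split (finishes hour 3); data validation (finishes hour 4). The latest of these is hour 15, which is the earliest evaluation can start.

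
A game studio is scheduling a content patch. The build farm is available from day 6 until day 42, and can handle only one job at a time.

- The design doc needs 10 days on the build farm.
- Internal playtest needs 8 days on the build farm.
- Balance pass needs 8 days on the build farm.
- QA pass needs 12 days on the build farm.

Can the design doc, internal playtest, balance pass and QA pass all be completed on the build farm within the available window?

The build farm window is 42 − 6 = 36 days.
Running back to back, the jobs need 10 + 8 + 8 + 12 = 38 days on the build farm.
Since 38 > 36, they cannot all fit.

No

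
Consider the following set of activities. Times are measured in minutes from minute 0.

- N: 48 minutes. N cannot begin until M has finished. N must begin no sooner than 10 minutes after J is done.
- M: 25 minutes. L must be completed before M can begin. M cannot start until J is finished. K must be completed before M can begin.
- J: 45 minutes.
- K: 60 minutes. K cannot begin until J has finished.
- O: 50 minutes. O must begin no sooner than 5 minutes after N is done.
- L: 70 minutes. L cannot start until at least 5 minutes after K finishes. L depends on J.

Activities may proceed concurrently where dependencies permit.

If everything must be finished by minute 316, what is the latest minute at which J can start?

8

O has no dependents, so it just needs to finish by minute 316. Starting by 316 − 50 = minute 266 achieves that.
Since O (must start by minute 266, minus 5-minute gap → minute 261) depends on it, N must finish by minute 261. Backing off its 48-minute duration gives a latest start of minute 213.
M has to be done before N (must start by minute 213). That means finishing by minute 213, i.e. starting by 213 − 25 = minute 188.
Since M (must start by minute 188) depends on it, L must finish by minute 188. Backing off its 70-minute duration gives a latest start of minute 118.
K feeds L (must start by minute 118, minus 5-minute gap → minute 113); M (must start by minute 188). Taking the minimum, K must finish by minute 113 and start by 113 − 60 = minute 53.
J feeds K (must start by minute 53); L (must start by minute 118); M (must start by minute 188); N (must start by minute 213, minus 10-minute gap → minute 203). Taking the minimum, J must finish by minute 53 and start by 53 − 45 = minute 8.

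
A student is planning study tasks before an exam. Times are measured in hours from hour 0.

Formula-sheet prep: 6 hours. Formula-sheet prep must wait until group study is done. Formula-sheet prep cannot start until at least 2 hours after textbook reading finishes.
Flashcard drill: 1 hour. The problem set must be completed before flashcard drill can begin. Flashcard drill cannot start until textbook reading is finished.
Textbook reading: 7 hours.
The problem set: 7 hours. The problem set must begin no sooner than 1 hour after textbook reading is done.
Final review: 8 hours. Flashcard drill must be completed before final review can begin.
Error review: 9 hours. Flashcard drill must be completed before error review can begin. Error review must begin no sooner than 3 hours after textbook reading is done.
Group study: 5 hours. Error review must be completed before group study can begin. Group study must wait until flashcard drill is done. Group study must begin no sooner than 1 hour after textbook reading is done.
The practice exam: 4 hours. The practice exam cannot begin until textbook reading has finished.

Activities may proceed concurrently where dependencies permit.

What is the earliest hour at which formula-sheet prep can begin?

Textbook reading can start immediately at hour 0; it finishes at hour 7.
After textbook reading (finishes hour 7, plus 1-hour gap → hour 8), the problem set can start at hour 8 and finishes at hour 15.
For flashcard drill: the problem set (finishes hour 15); textbook reading (finishes hour 7). Taking the maximum gives a start of hour 15, and it finishes at 15 + 1 = hour 16.
For error review: flashcard drill (finishes hour 16); textbook reading (finishes hour 7, plus 3-hour gap → hour 10). Taking the maximum gives a start of hour 16, and it finishes at 16 + 9 = hour 25.
Group study needs all of error review (finishes hour 25); flashcard drill (finishes hour 16); textbook reading (finishes hour 7, plus 1-hour gap → hour 8). That puts its earliest start at hour 25; it finishes at 25 + 5 = hour 30.
Formula-sheet prep waits on group study (finishes hour 30); textbook reading (finishes hour 7, plus 2-hour gap → hour 9). The latest of these is hour 30, which is the earliest formula-sheet prep can start.

30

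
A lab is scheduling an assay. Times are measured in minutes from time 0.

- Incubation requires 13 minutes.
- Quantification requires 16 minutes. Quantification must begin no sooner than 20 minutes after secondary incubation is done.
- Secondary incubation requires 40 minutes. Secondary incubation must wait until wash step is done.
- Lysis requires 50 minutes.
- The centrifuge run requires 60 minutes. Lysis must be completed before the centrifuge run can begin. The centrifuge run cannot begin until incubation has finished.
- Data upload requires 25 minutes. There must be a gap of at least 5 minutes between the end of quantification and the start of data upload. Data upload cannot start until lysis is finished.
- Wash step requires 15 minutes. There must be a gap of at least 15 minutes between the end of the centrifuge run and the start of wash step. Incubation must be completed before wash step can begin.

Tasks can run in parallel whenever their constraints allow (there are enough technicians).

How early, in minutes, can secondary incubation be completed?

180

Incubation has no prerequisites, so it starts at minute 0 and finishes at minute 13.
Lysis can start immediately at minute 0; it finishes at minute 50.
The centrifuge run has to wait for lysis (finishes minute 50); incubation (finishes minute 13). The latest of these is minute 50, so the centrifuge run runs minute 50 to 50 + 60 = minute 110.
Wash step has to wait for the centrifuge run (finishes minute 110, plus 15-minute gap → minute 125); incubation (finishes minute 13). The latest of these is minute 125, so wash step runs minute 125 to 125 + 15 = minute 140.
After wash step (finishes minute 140), secondary incubation can start at minute 140 and finishes at minute 180.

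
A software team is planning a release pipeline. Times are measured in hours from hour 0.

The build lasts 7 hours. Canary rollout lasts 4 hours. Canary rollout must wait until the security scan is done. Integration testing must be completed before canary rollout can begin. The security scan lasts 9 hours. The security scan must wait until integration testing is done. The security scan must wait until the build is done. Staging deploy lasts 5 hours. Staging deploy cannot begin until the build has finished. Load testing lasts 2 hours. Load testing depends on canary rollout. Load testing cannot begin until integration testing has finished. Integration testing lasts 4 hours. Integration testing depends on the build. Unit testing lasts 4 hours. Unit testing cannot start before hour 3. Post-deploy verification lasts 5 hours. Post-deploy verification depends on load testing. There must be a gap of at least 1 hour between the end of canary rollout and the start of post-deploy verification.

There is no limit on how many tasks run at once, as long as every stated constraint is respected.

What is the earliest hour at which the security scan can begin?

The build has no prerequisites, so it starts at hour 0 and finishes at hour 7.
Integration testing cannot begin until the build (finishes hour 7). It runs from hour 7 to 7 + 4 = hour 11.
The security scan waits on integration testing (finishes hour 11); the build (finishes hour 7). The latest of these is hour 11, which is the earliest the security scan can start.

11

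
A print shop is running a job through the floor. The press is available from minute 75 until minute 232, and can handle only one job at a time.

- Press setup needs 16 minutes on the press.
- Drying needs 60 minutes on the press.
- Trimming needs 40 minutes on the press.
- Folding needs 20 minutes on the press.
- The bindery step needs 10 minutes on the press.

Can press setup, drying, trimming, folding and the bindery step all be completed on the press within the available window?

Yes

The press window is 232 − 75 = 157 minutes.
Running back to back, the jobs need 16 + 60 + 40 + 20 + 10 = 146 minutes on the press.
Since 146 ≤ 157, they fit within the window.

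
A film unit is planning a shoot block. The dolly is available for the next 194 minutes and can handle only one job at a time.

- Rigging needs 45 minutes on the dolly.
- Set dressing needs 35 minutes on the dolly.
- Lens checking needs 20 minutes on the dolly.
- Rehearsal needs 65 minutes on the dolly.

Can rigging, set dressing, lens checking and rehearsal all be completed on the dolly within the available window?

Yes

Running back to back, the jobs need 45 + 35 + 20 + 65 = 165 minutes on the dolly.
Since 165 ≤ 194, they fit within the window.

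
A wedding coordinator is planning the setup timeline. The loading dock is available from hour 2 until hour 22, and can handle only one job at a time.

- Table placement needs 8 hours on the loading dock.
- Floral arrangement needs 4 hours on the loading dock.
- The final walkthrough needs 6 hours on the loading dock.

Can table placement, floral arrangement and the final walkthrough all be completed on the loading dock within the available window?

The loading dock window is 22 − 2 = 20 hours.
Running back to back, the jobs need 8 + 4 + 6 = 18 hours on the loading dock.
Since 18 ≤ 20, they fit within the window.

Yes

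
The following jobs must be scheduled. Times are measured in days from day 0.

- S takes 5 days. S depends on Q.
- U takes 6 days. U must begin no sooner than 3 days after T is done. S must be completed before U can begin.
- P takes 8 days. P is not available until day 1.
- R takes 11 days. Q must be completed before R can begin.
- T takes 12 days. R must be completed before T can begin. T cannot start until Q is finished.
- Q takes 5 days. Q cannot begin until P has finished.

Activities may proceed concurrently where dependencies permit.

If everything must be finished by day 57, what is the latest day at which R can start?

Nothing follows U; the deadline of day 57 is its only limit. It must start by 57 − 6 = day 51.
T has to be done before U (must start by day 51, minus 3-day gap → day 48). That means finishing by day 48, i.e. starting by 48 − 12 = day 36.
R has to be done before T (must start by day 36). That means finishing by day 36, i.e. starting by 36 − 11 = day 25.

25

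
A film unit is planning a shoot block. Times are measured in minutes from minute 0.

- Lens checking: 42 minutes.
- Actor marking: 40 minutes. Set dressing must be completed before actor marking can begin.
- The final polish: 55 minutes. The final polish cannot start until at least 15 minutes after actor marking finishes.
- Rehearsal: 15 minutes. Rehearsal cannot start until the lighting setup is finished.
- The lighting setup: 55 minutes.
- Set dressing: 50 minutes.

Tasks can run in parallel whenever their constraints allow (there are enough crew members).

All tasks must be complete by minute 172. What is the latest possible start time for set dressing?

12

The final polish must finish by minute 172; it takes 55 minutes, so it must start by 172 − 55 = minute 117.
Since the final polish (must start by minute 117, minus 15-minute gap → minute 102) depends on it, actor marking must finish by minute 102. Backing off its 40-minute duration gives a latest start of minute 62.
Set dressing has to be done before actor marking (must start by minute 62). That means finishing by minute 62, i.e. starting by 62 − 50 = minute 12.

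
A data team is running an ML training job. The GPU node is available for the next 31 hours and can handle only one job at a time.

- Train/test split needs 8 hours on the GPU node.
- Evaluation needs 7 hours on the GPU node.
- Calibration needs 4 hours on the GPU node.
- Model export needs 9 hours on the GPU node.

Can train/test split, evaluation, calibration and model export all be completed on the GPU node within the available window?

Running back to back, the jobs need 8 + 7 + 4 + 9 = 28 hours on the GPU node.
Since 28 ≤ 31, they fit within the window.

Yes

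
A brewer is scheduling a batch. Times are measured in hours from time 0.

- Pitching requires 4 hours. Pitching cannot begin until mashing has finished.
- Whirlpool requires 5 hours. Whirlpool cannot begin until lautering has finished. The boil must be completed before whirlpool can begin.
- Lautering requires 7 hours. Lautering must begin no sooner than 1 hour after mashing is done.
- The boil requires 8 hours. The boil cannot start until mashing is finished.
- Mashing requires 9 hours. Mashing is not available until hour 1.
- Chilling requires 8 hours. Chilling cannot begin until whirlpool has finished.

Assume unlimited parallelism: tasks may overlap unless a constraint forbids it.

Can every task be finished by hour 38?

After its own release at hour 1, mashing can start at hour 1 and finishes at hour 10.
Pitching waits on mashing (finishes hour 10), so it starts at hour 10 and finishes at 10 + 4 = hour 14.
The boil waits on mashing (finishes hour 10), so it starts at hour 10 and finishes at 10 + 8 = hour 18.
Lautering waits on mashing (finishes hour 10, plus 1-hour gap → hour 11), so it starts at hour 11 and finishes at 11 + 7 = hour 18.
Whirlpool cannot start until lautering (finishes hour 18); the boil (finishes hour 18). The controlling bound is hour 18, so whirlpool finishes at 18 + 5 = hour 23.
Chilling cannot begin until whirlpool (finishes hour 23). It runs from hour 23 to 23 + 8 = hour 31.
Every task is finished by hour 31, which is no later than the deadline of 38, so the schedule is feasible.

Yes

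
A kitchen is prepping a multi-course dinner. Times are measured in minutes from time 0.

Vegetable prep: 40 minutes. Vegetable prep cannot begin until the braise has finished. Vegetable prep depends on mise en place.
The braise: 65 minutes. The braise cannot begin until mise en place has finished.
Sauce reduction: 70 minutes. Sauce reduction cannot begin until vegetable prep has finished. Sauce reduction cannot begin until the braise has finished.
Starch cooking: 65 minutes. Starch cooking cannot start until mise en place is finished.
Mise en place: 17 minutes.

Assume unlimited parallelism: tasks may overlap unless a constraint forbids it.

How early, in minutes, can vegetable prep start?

Mise en place has no prerequisites, so it starts at minute 0 and finishes at minute 17.
The braise cannot begin until mise en place (finishes minute 17). It runs from minute 17 to 17 + 65 = minute 82.
Vegetable prep waits on the braise (finishes minute 82); mise en place (finishes minute 17). The latest of these is minute 82, which is the earliest vegetable prep can start.

82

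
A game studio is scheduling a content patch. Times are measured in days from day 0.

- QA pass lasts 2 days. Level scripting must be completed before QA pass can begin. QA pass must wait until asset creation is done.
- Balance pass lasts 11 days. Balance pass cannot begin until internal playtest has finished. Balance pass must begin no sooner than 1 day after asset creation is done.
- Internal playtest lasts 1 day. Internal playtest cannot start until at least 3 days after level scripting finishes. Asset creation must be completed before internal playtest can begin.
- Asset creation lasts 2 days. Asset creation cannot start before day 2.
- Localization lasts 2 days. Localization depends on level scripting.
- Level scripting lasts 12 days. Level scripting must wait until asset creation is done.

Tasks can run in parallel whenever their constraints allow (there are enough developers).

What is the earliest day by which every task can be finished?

Asset creation waits on its own release at day 2, so it starts at day 2 and finishes at 2 + 2 = day 4.
Level scripting waits on asset creation (finishes day 4), so it starts at day 4 and finishes at 4 + 12 = day 16.
QA pass has to wait for level scripting (finishes day 16); asset creation (finishes day 4). The latest of these is day 16, so QA pass runs day 16 to 16 + 2 = day 18.
After level scripting (finishes day 16), localization can start at day 16 and finishes at day 18.
Internal playtest needs all of level scripting (finishes day 16, plus 3-day gap → day 19); asset creation (finishes day 4). That puts its earliest start at day 19; it finishes at 19 + 1 = day 20.
For balance pass: internal playtest (finishes day 20); asset creation (finishes day 4, plus 1-day gap → day 5). Taking the maximum gives a start of day 20, and it finishes at 20 + 11 = day 31.
All tasks are finished once the last one completes. Finish times: Asset creation at 4, Level scripting at 16, Internal playtest at 20, Balance pass at 31, Localization at 18, QA pass at 18. The latest is day 31.

31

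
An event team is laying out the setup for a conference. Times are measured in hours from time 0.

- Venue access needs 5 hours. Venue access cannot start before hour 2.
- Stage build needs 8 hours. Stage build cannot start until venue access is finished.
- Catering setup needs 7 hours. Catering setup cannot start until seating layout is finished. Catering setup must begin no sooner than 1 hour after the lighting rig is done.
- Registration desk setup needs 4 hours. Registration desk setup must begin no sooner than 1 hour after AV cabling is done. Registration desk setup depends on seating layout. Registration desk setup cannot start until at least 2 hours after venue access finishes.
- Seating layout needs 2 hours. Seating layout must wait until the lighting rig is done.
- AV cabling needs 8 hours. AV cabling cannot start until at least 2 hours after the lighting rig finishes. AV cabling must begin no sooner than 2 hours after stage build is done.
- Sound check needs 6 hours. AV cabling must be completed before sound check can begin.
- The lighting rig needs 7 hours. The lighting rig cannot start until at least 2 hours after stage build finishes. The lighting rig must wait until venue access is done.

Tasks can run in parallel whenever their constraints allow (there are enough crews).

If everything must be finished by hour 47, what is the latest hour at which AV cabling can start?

33

Registration desk setup must finish by hour 47; it takes 4 hours, so it must start by 47 − 4 = hour 43.
To finish by hour 47, sound check (duration 6) must start no later than hour 41.
AV cabling must finish in time for registration desk setup (must start by hour 43, minus 1-hour gap → hour 42); sound check (must start by hour 41). The tightest is hour 41, so AV cabling must start by 41 − 8 = hour 33.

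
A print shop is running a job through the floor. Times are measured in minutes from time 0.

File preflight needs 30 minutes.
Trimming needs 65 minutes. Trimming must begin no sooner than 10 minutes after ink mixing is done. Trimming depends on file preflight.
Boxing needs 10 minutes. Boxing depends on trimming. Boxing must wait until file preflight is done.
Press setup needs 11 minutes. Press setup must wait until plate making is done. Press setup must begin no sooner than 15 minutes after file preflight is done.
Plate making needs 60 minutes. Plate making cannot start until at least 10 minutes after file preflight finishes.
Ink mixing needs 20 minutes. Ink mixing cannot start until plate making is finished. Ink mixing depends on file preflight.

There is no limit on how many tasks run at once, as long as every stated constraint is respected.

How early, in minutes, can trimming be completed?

195

Nothing blocks file preflight, so it runs from minute 0 to minute 30.
Plate making waits on file preflight (finishes minute 30, plus 10-minute gap → minute 40), so it starts at minute 40 and finishes at 40 + 60 = minute 100.
Ink mixing needs all of plate making (finishes minute 100); file preflight (finishes minute 30). That puts its earliest start at minute 100; it finishes at 100 + 20 = minute 120.
For trimming: ink mixing (finishes minute 120, plus 10-minute gap → minute 130); file preflight (finishes minute 30). Taking the maximum gives a start of minute 130, and it finishes at 130 + 65 = minute 195.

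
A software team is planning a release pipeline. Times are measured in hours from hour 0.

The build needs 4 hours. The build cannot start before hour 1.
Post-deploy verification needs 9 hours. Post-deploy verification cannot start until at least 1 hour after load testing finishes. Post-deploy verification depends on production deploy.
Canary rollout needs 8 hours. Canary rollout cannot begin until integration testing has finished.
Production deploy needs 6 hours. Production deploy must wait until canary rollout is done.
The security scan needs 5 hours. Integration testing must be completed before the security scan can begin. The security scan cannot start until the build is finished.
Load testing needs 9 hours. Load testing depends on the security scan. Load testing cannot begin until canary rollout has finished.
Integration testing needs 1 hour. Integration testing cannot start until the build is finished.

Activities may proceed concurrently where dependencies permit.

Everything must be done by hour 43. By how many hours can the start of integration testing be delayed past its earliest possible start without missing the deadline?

The build cannot begin until its own release at hour 1. It runs from hour 1 to 1 + 4 = hour 5.
After the build (finishes hour 5), integration testing can start at hour 5 and finishes at hour 6.

Working backward from the deadline:
Post-deploy verification must finish by hour 43; it takes 9 hours, so it must start by 43 − 9 = hour 34.
Load testing has to be done before post-deploy verification (must start by hour 34, minus 1-hour gap → hour 33). That means finishing by hour 33, i.e. starting by 33 − 9 = hour 24.
The security scan must finish before load testing (must start by hour 24). With a 5-hour duration, the security scan must start by 24 − 5 = hour 19.
Since post-deploy verification (must start by hour 34) depends on it, production deploy must finish by hour 34. Backing off its 6-hour duration gives a latest start of hour 28.
For canary rollout: load testing (must start by hour 24); production deploy (must start by hour 28). The most restrictive is hour 24; with an 8-hour duration, canary rollout must start by hour 16.
Integration testing has several dependents: the security scan (must start by hour 19); canary rollout (must start by hour 16). The earliest of those limits is hour 16, so integration testing must start by 16 − 1 = hour 15.
So integration testing can start as early as hour 5 and as late as hour 15, giving 15 − 5 = 10 hours of slack.

10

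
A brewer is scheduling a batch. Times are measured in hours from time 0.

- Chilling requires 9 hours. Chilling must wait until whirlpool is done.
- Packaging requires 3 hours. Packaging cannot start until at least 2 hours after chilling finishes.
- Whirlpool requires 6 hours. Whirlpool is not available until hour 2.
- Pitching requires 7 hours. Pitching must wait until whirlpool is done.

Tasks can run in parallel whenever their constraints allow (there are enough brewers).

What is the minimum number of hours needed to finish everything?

22

After its own release at hour 2, whirlpool can start at hour 2 and finishes at hour 8.
Pitching cannot begin until whirlpool (finishes hour 8). It runs from hour 8 to 8 + 7 = hour 15.
Chilling waits on whirlpool (finishes hour 8), so it starts at hour 8 and finishes at 8 + 9 = hour 17.
Packaging waits on chilling (finishes hour 17, plus 2-hour gap → hour 19), so it starts at hour 19 and finishes at 19 + 3 = hour 22.
All tasks are finished once the last one completes. Finish times: Whirlpool at 8, Chilling at 17, Pitching at 15, Packaging at 22. The latest is hour 22.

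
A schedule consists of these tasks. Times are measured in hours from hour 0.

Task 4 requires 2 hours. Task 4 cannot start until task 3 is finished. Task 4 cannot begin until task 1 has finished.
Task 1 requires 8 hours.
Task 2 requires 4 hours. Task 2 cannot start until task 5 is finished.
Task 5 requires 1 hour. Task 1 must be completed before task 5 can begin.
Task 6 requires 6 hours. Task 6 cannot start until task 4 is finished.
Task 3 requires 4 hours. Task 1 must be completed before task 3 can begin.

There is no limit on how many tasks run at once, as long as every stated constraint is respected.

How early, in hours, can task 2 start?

9

Nothing blocks task 1, so it runs from hour 0 to hour 8.
After task 1 (finishes hour 8), task 5 can start at hour 8 and finishes at hour 9.
Task 2 waits on task 5 (finishes hour 9), so the earliest it can start is hour 9.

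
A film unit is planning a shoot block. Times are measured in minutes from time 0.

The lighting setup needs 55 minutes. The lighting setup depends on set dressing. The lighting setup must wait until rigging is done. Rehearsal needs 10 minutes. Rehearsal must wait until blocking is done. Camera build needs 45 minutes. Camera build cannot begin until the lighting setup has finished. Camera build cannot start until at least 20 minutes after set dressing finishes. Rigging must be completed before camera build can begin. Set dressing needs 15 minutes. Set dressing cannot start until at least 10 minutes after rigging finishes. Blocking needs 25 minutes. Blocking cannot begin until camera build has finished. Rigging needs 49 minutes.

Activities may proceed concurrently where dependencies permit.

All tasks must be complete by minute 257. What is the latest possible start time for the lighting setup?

122

Nothing follows rehearsal; the deadline of minute 257 is its only limit. It must start by 257 − 10 = minute 247.
Blocking has to be done before rehearsal (must start by minute 247). That means finishing by minute 247, i.e. starting by 247 − 25 = minute 222.
Camera build feeds into blocking (must start by minute 222); so camera build must finish by minute 222 and therefore start by minute 177.
Since camera build (must start by minute 177) depends on it, the lighting setup must finish by minute 177. Backing off its 55-minute duration gives a latest start of minute 122.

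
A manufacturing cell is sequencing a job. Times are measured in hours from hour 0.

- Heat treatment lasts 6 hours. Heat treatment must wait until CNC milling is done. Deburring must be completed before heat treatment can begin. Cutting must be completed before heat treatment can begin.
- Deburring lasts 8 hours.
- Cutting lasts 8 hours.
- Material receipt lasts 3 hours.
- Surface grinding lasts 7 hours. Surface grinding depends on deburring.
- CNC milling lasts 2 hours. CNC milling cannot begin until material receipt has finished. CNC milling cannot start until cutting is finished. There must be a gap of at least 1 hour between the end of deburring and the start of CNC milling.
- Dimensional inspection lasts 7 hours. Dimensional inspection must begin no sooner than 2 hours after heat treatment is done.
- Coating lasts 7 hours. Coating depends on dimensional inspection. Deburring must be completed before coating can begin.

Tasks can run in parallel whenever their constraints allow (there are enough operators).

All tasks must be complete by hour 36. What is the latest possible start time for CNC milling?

Nothing follows coating; the deadline of hour 36 is its only limit. It must start by 36 − 7 = hour 29.
Dimensional inspection must finish before coating (must start by hour 29). With a 7-hour duration, dimensional inspection must start by 29 − 7 = hour 22.
Heat treatment feeds into dimensional inspection (must start by hour 22, minus 2-hour gap → hour 20); so heat treatment must finish by hour 20 and therefore start by hour 14.
CNC milling feeds into heat treatment (must start by hour 14); so CNC milling must finish by hour 14 and therefore start by hour 12.

12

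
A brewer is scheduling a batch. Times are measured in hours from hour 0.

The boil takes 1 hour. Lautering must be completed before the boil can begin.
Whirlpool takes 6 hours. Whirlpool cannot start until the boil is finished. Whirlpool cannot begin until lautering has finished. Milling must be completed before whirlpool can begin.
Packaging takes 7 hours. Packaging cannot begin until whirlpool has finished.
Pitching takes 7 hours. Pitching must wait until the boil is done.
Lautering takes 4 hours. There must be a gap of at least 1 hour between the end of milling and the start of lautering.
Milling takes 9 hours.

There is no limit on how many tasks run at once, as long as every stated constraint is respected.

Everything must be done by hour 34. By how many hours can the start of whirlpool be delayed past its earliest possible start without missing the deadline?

6

Nothing blocks milling, so it runs from hour 0 to hour 9.
After milling (finishes hour 9, plus 1-hour gap → hour 10), lautering can start at hour 10 and finishes at hour 14.
After lautering (finishes hour 14), the boil can start at hour 14 and finishes at hour 15.
Whirlpool needs all of the boil (finishes hour 15); lautering (finishes hour 14); milling (finishes hour 9). That puts its earliest start at hour 15; it finishes at 15 + 6 = hour 21.

Working backward from the deadline:
Packaging must finish by hour 34; it takes 7 hours, so it must start by 34 − 7 = hour 27.
Whirlpool must finish before packaging (must start by hour 27). With a 6-hour duration, whirlpool must start by 27 − 6 = hour 21.
So whirlpool can start as early as hour 15 and as late as hour 21, giving 21 − 15 = 6 hours of slack.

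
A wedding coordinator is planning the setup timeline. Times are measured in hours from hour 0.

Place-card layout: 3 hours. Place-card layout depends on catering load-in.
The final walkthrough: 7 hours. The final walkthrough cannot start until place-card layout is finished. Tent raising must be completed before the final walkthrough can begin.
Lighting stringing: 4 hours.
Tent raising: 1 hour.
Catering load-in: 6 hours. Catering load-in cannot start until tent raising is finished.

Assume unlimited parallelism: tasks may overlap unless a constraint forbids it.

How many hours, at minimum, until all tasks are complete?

17

Nothing blocks lighting stringing, so it runs from hour 0 to hour 4.
Tent raising can start immediately at hour 0; it finishes at hour 1.
Catering load-in cannot begin until tent raising (finishes hour 1). It runs from hour 1 to 1 + 6 = hour 7.
After catering load-in (finishes hour 7), place-card layout can start at hour 7 and finishes at hour 10.
The final walkthrough cannot start until place-card layout (finishes hour 10); tent raising (finishes hour 1). The controlling bound is hour 10, so the final walkthrough finishes at 10 + 7 = hour 17.
All tasks are finished once the last one completes. Finish times: Tent raising at 1, Lighting stringing at 4, Catering load-in at 7, Place-card layout at 10, The final walkthrough at 17. The latest is hour 17.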